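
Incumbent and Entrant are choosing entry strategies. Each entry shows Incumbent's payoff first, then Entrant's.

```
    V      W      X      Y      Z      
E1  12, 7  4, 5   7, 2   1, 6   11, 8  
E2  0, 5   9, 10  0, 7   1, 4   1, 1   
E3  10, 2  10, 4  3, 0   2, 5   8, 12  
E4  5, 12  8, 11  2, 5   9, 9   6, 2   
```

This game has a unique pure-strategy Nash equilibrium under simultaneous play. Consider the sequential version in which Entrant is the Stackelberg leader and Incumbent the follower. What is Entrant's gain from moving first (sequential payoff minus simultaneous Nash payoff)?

Incumbent best-responds to each possible Entrant move:
- V: BR = E1, leader payoff 7.
- W: BR = E3, leader payoff 4.
- X: BR = E1, leader payoff 2.
- Y: BR = E4, leader payoff 9.
- Z: BR = E1, leader payoff 8.
Maximizing over 7, 4, 2, 9, 8, Entrant chooses Y. Subgame-perfect outcome: (E4, Y) with payoffs (9, 9).
Under simultaneous play:
Incumbent's best replies: V→E1; W→E3; X→E1; Y→E4; Z→E1.
Entrant's best replies: E1→Z; E2→W; E3→Z; E4→V.
The unique mutual best reply is (E1, Z), giving (11, 8).
Entrant's commitment gain: 9 − 8 = 1.

1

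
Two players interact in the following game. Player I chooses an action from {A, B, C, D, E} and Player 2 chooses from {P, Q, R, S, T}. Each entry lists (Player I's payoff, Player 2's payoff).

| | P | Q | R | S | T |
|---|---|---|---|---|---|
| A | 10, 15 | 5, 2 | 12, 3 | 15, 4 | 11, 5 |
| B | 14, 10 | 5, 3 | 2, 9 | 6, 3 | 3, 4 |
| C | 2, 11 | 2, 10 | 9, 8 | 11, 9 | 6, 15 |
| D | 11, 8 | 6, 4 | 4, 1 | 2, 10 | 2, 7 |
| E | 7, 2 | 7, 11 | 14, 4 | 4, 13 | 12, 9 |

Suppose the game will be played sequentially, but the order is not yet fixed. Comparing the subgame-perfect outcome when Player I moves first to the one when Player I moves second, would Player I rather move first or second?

first

If Player I leads: Player 2's best replies are A→P, B→P, C→T, D→S, E→S; Player I's induced payoffs 10, 14, 6, 2, 4; outcome (B, P), payoffs (14, 10).
If Player 2 leads: Player I's best replies are P→B, Q→E, R→E, S→A, T→E; Player 2's induced payoffs 10, 11, 4, 4, 9; outcome (E, Q), payoffs (7, 11).
Player I gets 14 moving first and 7 moving second, so Player I prefers to move first.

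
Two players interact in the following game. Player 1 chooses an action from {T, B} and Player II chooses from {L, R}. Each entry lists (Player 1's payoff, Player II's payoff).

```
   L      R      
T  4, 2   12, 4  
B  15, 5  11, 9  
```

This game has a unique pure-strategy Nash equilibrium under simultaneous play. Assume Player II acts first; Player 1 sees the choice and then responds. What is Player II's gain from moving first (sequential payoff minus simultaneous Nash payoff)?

Solve by backward induction (Player II leads).
- L: Player 1 compares 4, 15 and picks B; Player II would get 5.
- R: Player 1 compares 12, 11 and picks T; Player II would get 4.
Among 5, 4, the best is 5 at L. Subgame-perfect outcome: (B, L) with payoffs (15, 5).
Under simultaneous play:
Player 1's best replies: L→B; R→T.
Player II's best replies: T→R; B→R.
Only (T, R) has each player best-responding; Nash payoffs (12, 4).
Player II's commitment gain: 5 − 4 = 1.

1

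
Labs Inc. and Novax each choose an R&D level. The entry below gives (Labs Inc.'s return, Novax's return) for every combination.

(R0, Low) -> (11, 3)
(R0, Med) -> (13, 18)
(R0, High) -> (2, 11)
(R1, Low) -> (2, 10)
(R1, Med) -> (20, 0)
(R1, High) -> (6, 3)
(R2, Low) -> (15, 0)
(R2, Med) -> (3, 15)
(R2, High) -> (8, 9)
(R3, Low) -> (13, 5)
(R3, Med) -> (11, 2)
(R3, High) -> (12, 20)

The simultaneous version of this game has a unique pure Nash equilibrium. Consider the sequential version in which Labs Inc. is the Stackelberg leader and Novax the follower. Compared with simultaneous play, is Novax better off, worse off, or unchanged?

worse off

Work backward from Novax's decision.
- R0 → Novax plays Med (best of 3, 18, 11); Labs Inc. gets 13.
- R1 → Novax plays Low (best of 10, 0, 3); Labs Inc. gets 2.
- R2 → Novax plays Med (best of 0, 15, 9); Labs Inc. gets 3.
- R3 → Novax plays High (best of 5, 2, 20); Labs Inc. gets 12.
Labs Inc.'s induced payoffs are 13, 2, 3, 12, so Labs Inc. commits to R0. Subgame-perfect outcome: (R0, Med) with payoffs (13, 18).
For the simultaneous game, intersect best replies.
Labs Inc.'s best replies: Low→R2; Med→R1; High→R3.
Novax's best replies: R0→Med; R1→Low; R2→Med; R3→High.
Only (R3, High) has each player best-responding; Nash payoffs (12, 20).
Novax earns 18 sequentially versus 20 at the Nash outcome: worse off.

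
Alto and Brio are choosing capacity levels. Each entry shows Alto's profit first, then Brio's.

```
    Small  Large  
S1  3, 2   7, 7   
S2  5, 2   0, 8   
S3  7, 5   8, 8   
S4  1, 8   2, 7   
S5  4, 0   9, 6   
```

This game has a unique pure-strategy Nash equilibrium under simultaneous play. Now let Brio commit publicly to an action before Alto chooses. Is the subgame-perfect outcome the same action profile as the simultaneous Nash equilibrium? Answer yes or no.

Work backward from Alto's decision.
- Small: BR = S3, leader payoff 5.
- Large: BR = S5, leader payoff 6.
Among 5, 6, the best is 6 at Large. Subgame-perfect outcome: (S5, Large) with payoffs (9, 6).
Now find the simultaneous Nash equilibrium.
Alto's best replies: Small→S3; Large→S5.
Brio's best replies: S1→Large; S2→Large; S3→Large; S4→Small; S5→Large.
The unique mutual best reply is (S5, Large), giving (9, 6).
Sequential outcome (S5, Large) coincides with the Nash profile (S5, Large).

yes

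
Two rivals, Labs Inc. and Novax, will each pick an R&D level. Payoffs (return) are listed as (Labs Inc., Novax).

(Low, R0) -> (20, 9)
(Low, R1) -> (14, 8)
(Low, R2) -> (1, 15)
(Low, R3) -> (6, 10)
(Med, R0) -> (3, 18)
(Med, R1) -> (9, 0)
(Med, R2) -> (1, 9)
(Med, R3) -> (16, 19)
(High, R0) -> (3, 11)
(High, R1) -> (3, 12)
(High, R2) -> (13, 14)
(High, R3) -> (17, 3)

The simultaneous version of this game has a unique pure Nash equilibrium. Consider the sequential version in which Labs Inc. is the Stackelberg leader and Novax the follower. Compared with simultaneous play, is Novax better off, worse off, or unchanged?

Backward induction with Labs Inc. moving first.
- Low → Novax plays R2 (best of 9, 8, 15, 10); Labs Inc. gets 1.
- Med → Novax plays R3 (best of 18, 0, 9, 19); Labs Inc. gets 16.
- High → Novax plays R2 (best of 11, 12, 14, 3); Labs Inc. gets 13.
Labs Inc.'s induced payoffs are 1, 16, 13, so Labs Inc. commits to Med. Subgame-perfect outcome: (Med, R3) with payoffs (16, 19).
For the simultaneous game, intersect best replies.
Labs Inc.'s best replies: R0→Low; R1→Low; R2→High; R3→High.
Novax's best replies: Low→R2; Med→R3; High→R2.
Only (High, R2) has each player best-responding; Nash payoffs (13, 14).
Novax earns 19 sequentially versus 14 at the Nash outcome: better off.

better off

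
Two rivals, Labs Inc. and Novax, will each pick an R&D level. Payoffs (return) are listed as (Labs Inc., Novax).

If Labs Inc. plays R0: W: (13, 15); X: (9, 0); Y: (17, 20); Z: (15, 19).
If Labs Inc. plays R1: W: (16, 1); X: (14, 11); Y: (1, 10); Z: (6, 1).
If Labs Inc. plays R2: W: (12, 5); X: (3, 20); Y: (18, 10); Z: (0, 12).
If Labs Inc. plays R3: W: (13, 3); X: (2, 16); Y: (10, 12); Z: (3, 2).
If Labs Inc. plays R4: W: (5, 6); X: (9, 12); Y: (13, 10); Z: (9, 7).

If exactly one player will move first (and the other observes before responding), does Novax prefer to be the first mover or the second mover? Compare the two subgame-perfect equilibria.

second

If Labs Inc. leads: Novax's best replies are R0→Y, R1→X, R2→X, R3→X, R4→X; Labs Inc.'s induced payoffs 17, 14, 3, 2, 9; outcome (R0, Y), payoffs (17, 20).
If Novax leads: Labs Inc.'s best replies are W→R1, X→R1, Y→R2, Z→R0; Novax's induced payoffs 1, 11, 10, 19; outcome (R0, Z), payoffs (15, 19).
Novax gets 19 moving first and 20 moving second, so Novax prefers to move second.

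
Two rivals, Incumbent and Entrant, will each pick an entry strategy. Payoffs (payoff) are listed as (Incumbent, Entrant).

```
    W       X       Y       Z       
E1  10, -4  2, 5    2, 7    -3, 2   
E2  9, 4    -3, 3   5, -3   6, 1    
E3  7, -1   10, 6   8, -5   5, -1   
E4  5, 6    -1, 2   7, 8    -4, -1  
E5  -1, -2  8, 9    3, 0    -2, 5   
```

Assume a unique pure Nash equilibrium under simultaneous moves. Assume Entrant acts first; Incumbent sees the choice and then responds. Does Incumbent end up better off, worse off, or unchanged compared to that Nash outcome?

unchanged

Backward induction with Entrant moving first.
- W: BR = E1, leader payoff -4.
- X: BR = E3, leader payoff 6.
- Y: BR = E3, leader payoff -5.
- Z: BR = E2, leader payoff 1.
Maximizing over -4, 6, -5, 1, Entrant chooses X. Subgame-perfect outcome: (E3, X) with payoffs (10, 6).
Under simultaneous play:
Incumbent's best replies: W→E1; X→E3; Y→E3; Z→E2.
Entrant's best replies: E1→Y; E2→W; E3→X; E4→Y; E5→X.
Only (E3, X) has each player best-responding; Nash payoffs (10, 6).
Incumbent earns 10 sequentially versus 10 at the Nash outcome: unchanged.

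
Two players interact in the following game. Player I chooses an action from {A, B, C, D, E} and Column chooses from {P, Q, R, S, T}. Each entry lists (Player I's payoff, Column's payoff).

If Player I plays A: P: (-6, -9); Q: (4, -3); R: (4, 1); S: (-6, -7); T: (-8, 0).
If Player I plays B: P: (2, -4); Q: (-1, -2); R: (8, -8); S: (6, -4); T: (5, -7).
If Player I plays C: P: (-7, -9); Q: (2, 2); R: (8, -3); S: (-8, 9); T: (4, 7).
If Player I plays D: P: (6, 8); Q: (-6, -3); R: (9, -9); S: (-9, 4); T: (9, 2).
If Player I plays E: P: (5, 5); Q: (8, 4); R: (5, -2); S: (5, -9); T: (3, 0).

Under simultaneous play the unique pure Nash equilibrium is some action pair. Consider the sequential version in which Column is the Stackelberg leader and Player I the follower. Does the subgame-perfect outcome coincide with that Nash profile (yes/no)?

Backward induction with Column moving first.
- P: Player I compares -6, 2, -7, 6, 5 and picks D; Column would get 8.
- Q: Player I compares 4, -1, 2, -6, 8 and picks E; Column would get 4.
- R: Player I compares 4, 8, 8, 9, 5 and picks D; Column would get -9.
- S: Player I compares -6, 6, -8, -9, 5 and picks B; Column would get -4.
- T: Player I compares -8, 5, 4, 9, 3 and picks D; Column would get 2.
Column's induced payoffs are 8, 4, -9, -4, 2, so Column commits to P. Subgame-perfect outcome: (D, P) with payoffs (6, 8).
Under simultaneous play:
Player I's best replies: P→D; Q→E; R→D; S→B; T→D.
Column's best replies: A→R; B→Q; C→S; D→P; E→P.
The unique mutual best reply is (D, P), giving (6, 8).
Sequential outcome (D, P) coincides with the Nash profile (D, P).

yes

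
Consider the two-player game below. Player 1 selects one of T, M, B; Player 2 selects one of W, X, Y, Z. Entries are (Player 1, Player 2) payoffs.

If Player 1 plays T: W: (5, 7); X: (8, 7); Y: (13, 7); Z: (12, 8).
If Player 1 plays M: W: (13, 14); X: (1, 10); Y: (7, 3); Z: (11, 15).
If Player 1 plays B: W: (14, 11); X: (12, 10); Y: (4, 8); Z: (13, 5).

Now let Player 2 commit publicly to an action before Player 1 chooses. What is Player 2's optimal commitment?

Work backward from Player 1's decision.
- W: Player 1 compares 5, 13, 14 and picks B; Player 2 would get 11.
- X: Player 1 compares 8, 1, 12 and picks B; Player 2 would get 10.
- Y: Player 1 compares 13, 7, 4 and picks T; Player 2 would get 7.
- Z: Player 1 compares 12, 11, 13 and picks B; Player 2 would get 5.
Maximizing over 11, 10, 7, 5, Player 2 chooses W. Subgame-perfect outcome: (B, W) with payoffs (14, 11).

W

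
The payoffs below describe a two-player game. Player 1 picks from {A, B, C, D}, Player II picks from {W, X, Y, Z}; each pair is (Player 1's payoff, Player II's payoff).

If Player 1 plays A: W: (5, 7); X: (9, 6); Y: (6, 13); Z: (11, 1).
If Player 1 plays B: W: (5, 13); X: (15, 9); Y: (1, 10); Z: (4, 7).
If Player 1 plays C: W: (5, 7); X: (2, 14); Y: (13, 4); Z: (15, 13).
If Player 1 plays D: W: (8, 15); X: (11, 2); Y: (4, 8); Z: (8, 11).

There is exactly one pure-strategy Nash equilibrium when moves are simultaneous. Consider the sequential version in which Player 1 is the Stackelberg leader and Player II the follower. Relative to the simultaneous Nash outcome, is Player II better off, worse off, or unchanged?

Solve by backward induction (Player 1 leads).
- A → Player II plays Y (best of 7, 6, 13, 1); Player 1 gets 6.
- B → Player II plays W (best of 13, 9, 10, 7); Player 1 gets 5.
- C → Player II plays X (best of 7, 14, 4, 13); Player 1 gets 2.
- D → Player II plays W (best of 15, 2, 8, 11); Player 1 gets 8.
Among 6, 5, 2, 8, the best is 8 at D. Subgame-perfect outcome: (D, W) with payoffs (8, 15).
Under simultaneous play:
Player 1's best replies: W→D; X→B; Y→C; Z→C.
Player II's best replies: A→Y; B→W; C→X; D→W.
The unique mutual best reply is (D, W), giving (8, 15).
Player II earns 15 sequentially versus 15 at the Nash outcome: unchanged.

unchanged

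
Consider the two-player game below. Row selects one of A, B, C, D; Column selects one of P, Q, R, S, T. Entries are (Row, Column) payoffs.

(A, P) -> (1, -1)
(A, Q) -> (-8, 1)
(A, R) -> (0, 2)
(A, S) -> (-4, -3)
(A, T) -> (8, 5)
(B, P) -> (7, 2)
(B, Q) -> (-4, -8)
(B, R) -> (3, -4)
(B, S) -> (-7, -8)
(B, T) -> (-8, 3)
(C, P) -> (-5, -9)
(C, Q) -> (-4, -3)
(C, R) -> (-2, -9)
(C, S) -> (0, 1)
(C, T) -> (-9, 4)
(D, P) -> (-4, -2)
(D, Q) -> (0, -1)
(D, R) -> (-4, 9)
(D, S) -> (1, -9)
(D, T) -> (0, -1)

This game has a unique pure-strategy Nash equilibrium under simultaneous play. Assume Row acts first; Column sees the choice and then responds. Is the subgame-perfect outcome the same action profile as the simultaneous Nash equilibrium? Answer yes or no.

Column best-responds to each possible Row move:
- A: BR = T, leader payoff 8.
- B: BR = T, leader payoff -8.
- C: BR = T, leader payoff -9.
- D: BR = R, leader payoff -4.
Maximizing over 8, -8, -9, -4, Row chooses A. Subgame-perfect outcome: (A, T) with payoffs (8, 5).
For the simultaneous game, intersect best replies.
Row's best replies: P→B; Q→D; R→B; S→D; T→A.
Column's best replies: A→T; B→T; C→T; D→R.
The unique mutual best reply is (A, T), giving (8, 5).
Sequential outcome (A, T) coincides with the Nash profile (A, T).

yes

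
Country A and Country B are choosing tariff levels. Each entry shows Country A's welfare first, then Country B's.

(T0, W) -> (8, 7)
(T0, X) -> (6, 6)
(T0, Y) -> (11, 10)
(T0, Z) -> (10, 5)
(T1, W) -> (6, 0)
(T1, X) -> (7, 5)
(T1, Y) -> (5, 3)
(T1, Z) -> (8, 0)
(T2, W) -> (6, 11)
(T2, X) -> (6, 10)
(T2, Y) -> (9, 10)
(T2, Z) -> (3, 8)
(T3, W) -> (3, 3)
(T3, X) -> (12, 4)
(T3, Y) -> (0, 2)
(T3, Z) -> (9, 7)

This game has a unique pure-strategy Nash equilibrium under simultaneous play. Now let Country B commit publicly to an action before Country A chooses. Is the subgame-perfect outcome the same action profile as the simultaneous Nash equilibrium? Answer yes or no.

yes

Country A best-responds to each possible Country B move:
- W → Country A plays T0 (best of 8, 6, 6, 3); Country B gets 7.
- X → Country A plays T3 (best of 6, 7, 6, 12); Country B gets 4.
- Y → Country A plays T0 (best of 11, 5, 9, 0); Country B gets 10.
- Z → Country A plays T0 (best of 10, 8, 3, 9); Country B gets 5.
Among 7, 4, 10, 5, the best is 10 at Y. Subgame-perfect outcome: (T0, Y) with payoffs (11, 10).
Now find the simultaneous Nash equilibrium.
Country A's best replies: W→T0; X→T3; Y→T0; Z→T0.
Country B's best replies: T0→Y; T1→X; T2→W; T3→Z.
Only (T0, Y) has each player best-responding; Nash payoffs (11, 10).
Sequential outcome (T0, Y) coincides with the Nash profile (T0, Y).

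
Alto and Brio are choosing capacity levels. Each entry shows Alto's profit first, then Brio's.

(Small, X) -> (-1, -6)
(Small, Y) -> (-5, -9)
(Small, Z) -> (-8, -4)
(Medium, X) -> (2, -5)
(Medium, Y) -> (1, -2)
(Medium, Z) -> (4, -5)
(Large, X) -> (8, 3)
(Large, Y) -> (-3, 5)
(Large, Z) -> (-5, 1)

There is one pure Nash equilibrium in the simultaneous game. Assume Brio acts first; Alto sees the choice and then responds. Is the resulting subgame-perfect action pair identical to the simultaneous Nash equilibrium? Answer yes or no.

Alto best-responds to each possible Brio move:
- X → Alto plays Large (best of -1, 2, 8); Brio gets 3.
- Y → Alto plays Medium (best of -5, 1, -3); Brio gets -2.
- Z → Alto plays Medium (best of -8, 4, -5); Brio gets -5.
Among 3, -2, -5, the best is 3 at X. Subgame-perfect outcome: (Large, X) with payoffs (8, 3).
For the simultaneous game, intersect best replies.
Alto's best replies: X→Large; Y→Medium; Z→Medium.
Brio's best replies: Small→Z; Medium→Y; Large→Y.
Only (Medium, Y) has each player best-responding; Nash payoffs (1, -2).
Sequential outcome (Large, X) differs from the Nash profile (Medium, Y).

no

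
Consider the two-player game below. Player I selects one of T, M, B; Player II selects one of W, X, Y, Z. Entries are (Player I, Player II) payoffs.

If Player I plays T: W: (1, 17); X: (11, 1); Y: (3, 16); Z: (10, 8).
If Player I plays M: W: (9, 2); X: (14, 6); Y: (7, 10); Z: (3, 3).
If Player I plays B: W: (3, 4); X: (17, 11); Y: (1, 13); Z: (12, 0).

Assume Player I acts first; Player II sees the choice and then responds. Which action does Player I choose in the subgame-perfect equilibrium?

Backward induction with Player I moving first.
- T → Player II plays W (best of 17, 1, 16, 8); Player I gets 1.
- M → Player II plays Y (best of 2, 6, 10, 3); Player I gets 7.
- B → Player II plays Y (best of 4, 11, 13, 0); Player I gets 1.
Maximizing over 1, 7, 1, Player I chooses M. Subgame-perfect outcome: (M, Y) with payoffs (7, 10).

M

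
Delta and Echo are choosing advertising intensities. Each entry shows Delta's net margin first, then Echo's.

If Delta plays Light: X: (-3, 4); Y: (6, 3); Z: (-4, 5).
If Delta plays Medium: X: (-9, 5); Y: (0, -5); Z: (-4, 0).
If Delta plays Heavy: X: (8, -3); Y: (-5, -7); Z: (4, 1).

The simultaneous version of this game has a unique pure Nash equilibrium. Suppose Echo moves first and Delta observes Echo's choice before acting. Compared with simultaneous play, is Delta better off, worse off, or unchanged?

better off

Backward induction with Echo moving first.
- X → Delta plays Heavy (best of -3, -9, 8); Echo gets -3.
- Y → Delta plays Light (best of 6, 0, -5); Echo gets 3.
- Z → Delta plays Heavy (best of -4, -4, 4); Echo gets 1.
Echo's induced payoffs are -3, 3, 1, so Echo commits to Y. Subgame-perfect outcome: (Light, Y) with payoffs (6, 3).
Now find the simultaneous Nash equilibrium.
Delta's best replies: X→Heavy; Y→Light; Z→Heavy.
Echo's best replies: Light→Z; Medium→X; Heavy→Z.
The unique mutual best reply is (Heavy, Z), giving (4, 1).
Delta earns 6 sequentially versus 4 at the Nash outcome: better off.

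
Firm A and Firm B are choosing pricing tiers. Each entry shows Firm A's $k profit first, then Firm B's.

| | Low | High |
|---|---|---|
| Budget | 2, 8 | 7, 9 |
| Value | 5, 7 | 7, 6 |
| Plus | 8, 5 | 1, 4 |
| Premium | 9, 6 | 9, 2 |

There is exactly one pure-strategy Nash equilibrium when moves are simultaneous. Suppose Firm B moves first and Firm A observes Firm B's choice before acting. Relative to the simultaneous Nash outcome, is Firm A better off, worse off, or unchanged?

unchanged

Solve by backward induction (Firm B leads).
- Low → Firm A plays Premium (best of 2, 5, 8, 9); Firm B gets 6.
- High → Firm A plays Premium (best of 7, 7, 1, 9); Firm B gets 2.
Among 6, 2, the best is 6 at Low. Subgame-perfect outcome: (Premium, Low) with payoffs (9, 6).
Now find the simultaneous Nash equilibrium.
Firm A's best replies: Low→Premium; High→Premium.
Firm B's best replies: Budget→High; Value→Low; Plus→Low; Premium→Low.
Only (Premium, Low) has each player best-responding; Nash payoffs (9, 6).
Firm A earns 9 sequentially versus 9 at the Nash outcome: unchanged.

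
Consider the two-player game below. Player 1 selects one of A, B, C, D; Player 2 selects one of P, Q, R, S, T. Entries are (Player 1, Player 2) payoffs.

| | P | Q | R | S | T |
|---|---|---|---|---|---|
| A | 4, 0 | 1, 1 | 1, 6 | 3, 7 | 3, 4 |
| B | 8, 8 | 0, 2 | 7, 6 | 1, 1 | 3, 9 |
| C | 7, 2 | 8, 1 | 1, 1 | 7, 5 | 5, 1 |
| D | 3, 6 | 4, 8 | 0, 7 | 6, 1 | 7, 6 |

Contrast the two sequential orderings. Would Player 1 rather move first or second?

If Player 1 leads: Player 2's best replies are A→S, B→T, C→S, D→Q; Player 1's induced payoffs 3, 3, 7, 4; outcome (C, S), payoffs (7, 5).
If Player 2 leads: Player 1's best replies are P→B, Q→C, R→B, S→C, T→D; Player 2's induced payoffs 8, 1, 6, 5, 6; outcome (B, P), payoffs (8, 8).
Player 1 gets 7 moving first and 8 moving second, so Player 1 prefers to move second.

second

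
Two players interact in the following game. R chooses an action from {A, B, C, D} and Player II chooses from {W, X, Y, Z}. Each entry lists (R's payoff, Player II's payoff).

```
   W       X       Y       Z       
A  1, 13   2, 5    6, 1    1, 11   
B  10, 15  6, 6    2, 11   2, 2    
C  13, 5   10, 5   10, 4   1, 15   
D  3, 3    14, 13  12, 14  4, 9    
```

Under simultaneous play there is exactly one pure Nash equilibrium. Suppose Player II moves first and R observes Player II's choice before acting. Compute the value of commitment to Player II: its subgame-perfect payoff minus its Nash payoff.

Backward induction with Player II moving first.
- W: BR = C, leader payoff 5.
- X: BR = D, leader payoff 13.
- Y: BR = D, leader payoff 14.
- Z: BR = D, leader payoff 9.
Maximizing over 5, 13, 14, 9, Player II chooses Y. Subgame-perfect outcome: (D, Y) with payoffs (12, 14).
Now find the simultaneous Nash equilibrium.
R's best replies: W→C; X→D; Y→D; Z→D.
Player II's best replies: A→W; B→W; C→Z; D→Y.
The unique mutual best reply is (D, Y), giving (12, 14).
Player II's commitment gain: 14 − 14 = 0.

0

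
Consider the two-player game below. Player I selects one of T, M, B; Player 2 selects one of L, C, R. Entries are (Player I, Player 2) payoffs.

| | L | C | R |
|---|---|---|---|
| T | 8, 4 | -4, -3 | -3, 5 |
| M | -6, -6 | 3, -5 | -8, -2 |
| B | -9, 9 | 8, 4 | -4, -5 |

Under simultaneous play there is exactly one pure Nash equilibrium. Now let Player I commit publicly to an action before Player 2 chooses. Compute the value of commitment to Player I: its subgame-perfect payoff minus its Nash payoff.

0

Work backward from Player 2's decision.
- T → Player 2 plays R (best of 4, -3, 5); Player I gets -3.
- M → Player 2 plays R (best of -6, -5, -2); Player I gets -8.
- B → Player 2 plays L (best of 9, 4, -5); Player I gets -9.
Player I's induced payoffs are -3, -8, -9, so Player I commits to T. Subgame-perfect outcome: (T, R) with payoffs (-3, 5).
Under simultaneous play:
Player I's best replies: L→T; C→B; R→T.
Player 2's best replies: T→R; M→R; B→L.
The unique mutual best reply is (T, R), giving (-3, 5).
Player I's commitment gain: -3 − -3 = 0.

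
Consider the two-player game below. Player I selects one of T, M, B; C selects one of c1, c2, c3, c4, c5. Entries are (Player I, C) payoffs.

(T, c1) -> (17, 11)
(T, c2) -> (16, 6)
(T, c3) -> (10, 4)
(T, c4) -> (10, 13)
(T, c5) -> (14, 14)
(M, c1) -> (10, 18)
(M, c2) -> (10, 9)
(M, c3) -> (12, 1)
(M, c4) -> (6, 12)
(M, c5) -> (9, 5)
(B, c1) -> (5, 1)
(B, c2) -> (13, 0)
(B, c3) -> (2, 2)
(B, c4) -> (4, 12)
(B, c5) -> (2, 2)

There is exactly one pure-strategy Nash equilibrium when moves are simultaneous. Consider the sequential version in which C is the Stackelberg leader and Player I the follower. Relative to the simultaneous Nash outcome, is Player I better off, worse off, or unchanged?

Player I best-responds to each possible C move:
- c1: Player I compares 17, 10, 5 and picks T; C would get 11.
- c2: Player I compares 16, 10, 13 and picks T; C would get 6.
- c3: Player I compares 10, 12, 2 and picks M; C would get 1.
- c4: Player I compares 10, 6, 4 and picks T; C would get 13.
- c5: Player I compares 14, 9, 2 and picks T; C would get 14.
Among 11, 6, 1, 13, 14, the best is 14 at c5. Subgame-perfect outcome: (T, c5) with payoffs (14, 14).
Under simultaneous play:
Player I's best replies: c1→T; c2→T; c3→M; c4→T; c5→T.
C's best replies: T→c5; M→c1; B→c4.
The unique mutual best reply is (T, c5), giving (14, 14).
Player I earns 14 sequentially versus 14 at the Nash outcome: unchanged.

unchanged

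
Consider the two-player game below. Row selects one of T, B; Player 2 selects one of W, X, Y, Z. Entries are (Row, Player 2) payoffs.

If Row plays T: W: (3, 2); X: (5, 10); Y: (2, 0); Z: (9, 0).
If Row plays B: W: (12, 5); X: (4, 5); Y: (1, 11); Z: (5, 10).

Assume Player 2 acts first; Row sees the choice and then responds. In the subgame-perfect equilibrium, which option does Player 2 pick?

Backward induction with Player 2 moving first.
- W: BR = B, leader payoff 5.
- X: BR = T, leader payoff 10.
- Y: BR = T, leader payoff 0.
- Z: BR = T, leader payoff 0.
Player 2's induced payoffs are 5, 10, 0, 0, so Player 2 commits to X. Subgame-perfect outcome: (T, X) with payoffs (5, 10).

X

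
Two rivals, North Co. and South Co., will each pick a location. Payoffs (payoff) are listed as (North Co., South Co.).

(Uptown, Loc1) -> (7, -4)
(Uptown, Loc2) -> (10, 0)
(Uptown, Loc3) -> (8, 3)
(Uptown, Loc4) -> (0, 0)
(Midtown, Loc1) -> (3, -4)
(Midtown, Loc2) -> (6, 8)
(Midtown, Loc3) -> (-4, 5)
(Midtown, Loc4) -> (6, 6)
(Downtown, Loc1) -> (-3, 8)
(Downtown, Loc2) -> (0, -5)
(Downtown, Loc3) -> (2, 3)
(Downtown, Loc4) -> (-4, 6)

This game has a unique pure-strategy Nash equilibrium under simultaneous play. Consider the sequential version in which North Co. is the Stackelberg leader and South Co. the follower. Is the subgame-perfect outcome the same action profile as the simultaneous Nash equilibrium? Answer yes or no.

yes

South Co. best-responds to each possible North Co. move:
- Uptown → South Co. plays Loc3 (best of -4, 0, 3, 0); North Co. gets 8.
- Midtown → South Co. plays Loc2 (best of -4, 8, 5, 6); North Co. gets 6.
- Downtown → South Co. plays Loc1 (best of 8, -5, 3, 6); North Co. gets -3.
Maximizing over 8, 6, -3, North Co. chooses Uptown. Subgame-perfect outcome: (Uptown, Loc3) with payoffs (8, 3).
Under simultaneous play:
North Co.'s best replies: Loc1→Uptown; Loc2→Uptown; Loc3→Uptown; Loc4→Midtown.
South Co.'s best replies: Uptown→Loc3; Midtown→Loc2; Downtown→Loc1.
The unique mutual best reply is (Uptown, Loc3), giving (8, 3).
Sequential outcome (Uptown, Loc3) coincides with the Nash profile (Uptown, Loc3).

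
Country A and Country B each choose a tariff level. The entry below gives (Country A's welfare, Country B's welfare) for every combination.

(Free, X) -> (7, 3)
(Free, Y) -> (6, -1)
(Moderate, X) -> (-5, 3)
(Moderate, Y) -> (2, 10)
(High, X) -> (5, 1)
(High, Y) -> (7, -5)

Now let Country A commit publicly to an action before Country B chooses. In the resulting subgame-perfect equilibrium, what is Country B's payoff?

Work backward from Country B's decision.
- Free: Country B compares 3, -1 and picks X; Country A would get 7.
- Moderate: Country B compares 3, 10 and picks Y; Country A would get 2.
- High: Country B compares 1, -5 and picks X; Country A would get 5.
Maximizing over 7, 2, 5, Country A chooses Free. Subgame-perfect outcome: (Free, X) with payoffs (7, 3).

3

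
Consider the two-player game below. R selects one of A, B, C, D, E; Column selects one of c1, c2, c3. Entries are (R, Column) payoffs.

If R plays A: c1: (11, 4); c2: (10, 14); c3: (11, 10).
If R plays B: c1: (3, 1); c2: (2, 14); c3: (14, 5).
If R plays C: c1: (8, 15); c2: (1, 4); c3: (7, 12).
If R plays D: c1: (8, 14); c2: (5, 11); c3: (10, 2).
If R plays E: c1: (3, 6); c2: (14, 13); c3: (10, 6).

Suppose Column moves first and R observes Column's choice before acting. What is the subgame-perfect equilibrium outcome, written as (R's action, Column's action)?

Backward induction with Column moving first.
- c1: R compares 11, 3, 8, 8, 3 and picks A; Column would get 4.
- c2: R compares 10, 2, 1, 5, 14 and picks E; Column would get 13.
- c3: R compares 11, 14, 7, 10, 10 and picks B; Column would get 5.
Maximizing over 4, 13, 5, Column chooses c2. Subgame-perfect outcome: (E, c2) with payoffs (14, 13).

(E, c2)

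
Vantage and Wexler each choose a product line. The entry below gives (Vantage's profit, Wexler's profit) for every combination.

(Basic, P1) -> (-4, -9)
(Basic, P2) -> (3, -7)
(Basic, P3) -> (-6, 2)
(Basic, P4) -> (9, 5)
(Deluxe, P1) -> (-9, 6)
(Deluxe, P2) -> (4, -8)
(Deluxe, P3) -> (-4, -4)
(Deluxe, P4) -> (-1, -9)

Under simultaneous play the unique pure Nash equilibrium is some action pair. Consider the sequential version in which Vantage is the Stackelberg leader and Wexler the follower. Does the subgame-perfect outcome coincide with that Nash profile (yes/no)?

yes

Wexler best-responds to each possible Vantage move:
- Basic → Wexler plays P4 (best of -9, -7, 2, 5); Vantage gets 9.
- Deluxe → Wexler plays P1 (best of 6, -8, -4, -9); Vantage gets -9.
Among 9, -9, the best is 9 at Basic. Subgame-perfect outcome: (Basic, P4) with payoffs (9, 5).
Now find the simultaneous Nash equilibrium.
Vantage's best replies: P1→Basic; P2→Deluxe; P3→Deluxe; P4→Basic.
Wexler's best replies: Basic→P4; Deluxe→P1.
The unique mutual best reply is (Basic, P4), giving (9, 5).
Sequential outcome (Basic, P4) coincides with the Nash profile (Basic, P4).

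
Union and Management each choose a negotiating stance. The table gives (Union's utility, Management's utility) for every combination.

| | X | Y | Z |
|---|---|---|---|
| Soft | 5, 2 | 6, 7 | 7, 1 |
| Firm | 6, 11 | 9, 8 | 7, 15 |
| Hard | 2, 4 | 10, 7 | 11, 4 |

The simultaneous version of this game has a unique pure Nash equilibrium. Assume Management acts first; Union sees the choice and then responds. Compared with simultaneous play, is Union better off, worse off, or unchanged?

Work backward from Union's decision.
- X: Union compares 5, 6, 2 and picks Firm; Management would get 11.
- Y: Union compares 6, 9, 10 and picks Hard; Management would get 7.
- Z: Union compares 7, 7, 11 and picks Hard; Management would get 4.
Management's induced payoffs are 11, 7, 4, so Management commits to X. Subgame-perfect outcome: (Firm, X) with payoffs (6, 11).
Now find the simultaneous Nash equilibrium.
Union's best replies: X→Firm; Y→Hard; Z→Hard.
Management's best replies: Soft→Y; Firm→Z; Hard→Y.
The unique mutual best reply is (Hard, Y), giving (10, 7).
Union earns 6 sequentially versus 10 at the Nash outcome: worse off.

worse off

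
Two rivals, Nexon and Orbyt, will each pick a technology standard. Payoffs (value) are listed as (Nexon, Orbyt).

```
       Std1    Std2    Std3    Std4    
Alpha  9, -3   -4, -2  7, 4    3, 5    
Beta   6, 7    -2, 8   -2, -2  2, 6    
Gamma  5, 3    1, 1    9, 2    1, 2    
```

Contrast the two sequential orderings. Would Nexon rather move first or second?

first

If Nexon leads: Orbyt's best replies are Alpha→Std4, Beta→Std2, Gamma→Std1; Nexon's induced payoffs 3, -2, 5; outcome (Gamma, Std1), payoffs (5, 3).
If Orbyt leads: Nexon's best replies are Std1→Alpha, Std2→Gamma, Std3→Gamma, Std4→Alpha; Orbyt's induced payoffs -3, 1, 2, 5; outcome (Alpha, Std4), payoffs (3, 5).
Nexon gets 5 moving first and 3 moving second, so Nexon prefers to move first.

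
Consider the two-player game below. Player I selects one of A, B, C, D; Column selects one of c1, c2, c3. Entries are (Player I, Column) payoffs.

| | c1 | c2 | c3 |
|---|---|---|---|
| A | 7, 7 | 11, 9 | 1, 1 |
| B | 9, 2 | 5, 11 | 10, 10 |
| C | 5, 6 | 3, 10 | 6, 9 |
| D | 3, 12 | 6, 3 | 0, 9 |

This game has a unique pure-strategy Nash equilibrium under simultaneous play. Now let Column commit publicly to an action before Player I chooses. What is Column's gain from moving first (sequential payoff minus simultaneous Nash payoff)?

Backward induction with Column moving first.
- c1: BR = B, leader payoff 2.
- c2: BR = A, leader payoff 9.
- c3: BR = B, leader payoff 10.
Column's induced payoffs are 2, 9, 10, so Column commits to c3. Subgame-perfect outcome: (B, c3) with payoffs (10, 10).
Now find the simultaneous Nash equilibrium.
Player I's best replies: c1→B; c2→A; c3→B.
Column's best replies: A→c2; B→c2; C→c2; D→c1.
The unique mutual best reply is (A, c2), giving (11, 9).
Column's commitment gain: 10 − 9 = 1.

1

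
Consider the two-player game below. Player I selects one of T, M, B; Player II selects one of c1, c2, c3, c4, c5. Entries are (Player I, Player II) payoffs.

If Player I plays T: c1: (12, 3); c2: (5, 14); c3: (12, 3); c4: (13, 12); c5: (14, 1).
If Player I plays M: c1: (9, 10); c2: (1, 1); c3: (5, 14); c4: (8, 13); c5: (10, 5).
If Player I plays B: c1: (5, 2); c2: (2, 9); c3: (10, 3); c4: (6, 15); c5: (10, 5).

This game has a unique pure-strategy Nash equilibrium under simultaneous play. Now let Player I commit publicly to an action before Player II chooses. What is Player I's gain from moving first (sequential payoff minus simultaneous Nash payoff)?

Player II best-responds to each possible Player I move:
- T → Player II plays c2 (best of 3, 14, 3, 12, 1); Player I gets 5.
- M → Player II plays c3 (best of 10, 1, 14, 13, 5); Player I gets 5.
- B → Player II plays c4 (best of 2, 9, 3, 15, 5); Player I gets 6.
Player I's induced payoffs are 5, 5, 6, so Player I commits to B. Subgame-perfect outcome: (B, c4) with payoffs (6, 15).
Under simultaneous play:
Player I's best replies: c1→T; c2→T; c3→T; c4→T; c5→T.
Player II's best replies: T→c2; M→c3; B→c4.
The unique mutual best reply is (T, c2), giving (5, 14).
Player I's commitment gain: 6 − 5 = 1.

1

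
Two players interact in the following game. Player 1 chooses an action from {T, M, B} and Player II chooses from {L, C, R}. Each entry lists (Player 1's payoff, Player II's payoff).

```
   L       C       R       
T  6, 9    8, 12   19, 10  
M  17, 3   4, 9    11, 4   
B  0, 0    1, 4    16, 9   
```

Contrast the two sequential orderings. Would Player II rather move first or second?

If Player 1 leads: Player II's best replies are T→C, M→C, B→R; Player 1's induced payoffs 8, 4, 16; outcome (B, R), payoffs (16, 9).
If Player II leads: Player 1's best replies are L→M, C→T, R→T; Player II's induced payoffs 3, 12, 10; outcome (T, C), payoffs (8, 12).
Player II gets 12 moving first and 9 moving second, so Player II prefers to move first.

first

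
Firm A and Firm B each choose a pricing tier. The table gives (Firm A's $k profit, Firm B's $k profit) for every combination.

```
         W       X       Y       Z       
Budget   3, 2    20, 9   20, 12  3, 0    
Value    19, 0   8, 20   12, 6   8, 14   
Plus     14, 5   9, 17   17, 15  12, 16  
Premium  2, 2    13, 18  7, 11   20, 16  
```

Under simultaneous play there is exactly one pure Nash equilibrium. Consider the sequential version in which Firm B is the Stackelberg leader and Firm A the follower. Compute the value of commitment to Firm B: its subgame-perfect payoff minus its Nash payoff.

4

Firm A best-responds to each possible Firm B move:
- W → Firm A plays Value (best of 3, 19, 14, 2); Firm B gets 0.
- X → Firm A plays Budget (best of 20, 8, 9, 13); Firm B gets 9.
- Y → Firm A plays Budget (best of 20, 12, 17, 7); Firm B gets 12.
- Z → Firm A plays Premium (best of 3, 8, 12, 20); Firm B gets 16.
Firm B's induced payoffs are 0, 9, 12, 16, so Firm B commits to Z. Subgame-perfect outcome: (Premium, Z) with payoffs (20, 16).
For the simultaneous game, intersect best replies.
Firm A's best replies: W→Value; X→Budget; Y→Budget; Z→Premium.
Firm B's best replies: Budget→Y; Value→X; Plus→X; Premium→X.
Only (Budget, Y) has each player best-responding; Nash payoffs (20, 12).
Firm B's commitment gain: 16 − 12 = 4.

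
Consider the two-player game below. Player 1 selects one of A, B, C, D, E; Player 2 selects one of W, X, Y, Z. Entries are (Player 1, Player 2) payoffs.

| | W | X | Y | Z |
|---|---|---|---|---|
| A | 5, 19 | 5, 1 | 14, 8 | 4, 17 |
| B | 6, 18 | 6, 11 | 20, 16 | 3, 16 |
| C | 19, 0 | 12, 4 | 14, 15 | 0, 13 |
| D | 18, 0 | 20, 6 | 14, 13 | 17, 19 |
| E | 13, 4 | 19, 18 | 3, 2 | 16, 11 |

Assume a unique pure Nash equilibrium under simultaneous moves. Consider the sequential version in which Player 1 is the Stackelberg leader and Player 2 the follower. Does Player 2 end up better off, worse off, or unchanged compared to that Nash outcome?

Player 2 best-responds to each possible Player 1 move:
- A: BR = W, leader payoff 5.
- B: BR = W, leader payoff 6.
- C: BR = Y, leader payoff 14.
- D: BR = Z, leader payoff 17.
- E: BR = X, leader payoff 19.
Among 5, 6, 14, 17, 19, the best is 19 at E. Subgame-perfect outcome: (E, X) with payoffs (19, 18).
For the simultaneous game, intersect best replies.
Player 1's best replies: W→C; X→D; Y→B; Z→D.
Player 2's best replies: A→W; B→W; C→Y; D→Z; E→X.
Only (D, Z) has each player best-responding; Nash payoffs (17, 19).
Player 2 earns 18 sequentially versus 19 at the Nash outcome: worse off.

worse off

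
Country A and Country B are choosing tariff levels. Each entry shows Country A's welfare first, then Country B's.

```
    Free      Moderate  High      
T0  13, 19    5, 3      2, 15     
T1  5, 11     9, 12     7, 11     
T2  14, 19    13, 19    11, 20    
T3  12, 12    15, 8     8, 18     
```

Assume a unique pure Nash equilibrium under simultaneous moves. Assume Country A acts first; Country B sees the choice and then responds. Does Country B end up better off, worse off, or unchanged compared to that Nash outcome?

worse off

Solve by backward induction (Country A leads).
- T0: Country B compares 19, 3, 15 and picks Free; Country A would get 13.
- T1: Country B compares 11, 12, 11 and picks Moderate; Country A would get 9.
- T2: Country B compares 19, 19, 20 and picks High; Country A would get 11.
- T3: Country B compares 12, 8, 18 and picks High; Country A would get 8.
Maximizing over 13, 9, 11, 8, Country A chooses T0. Subgame-perfect outcome: (T0, Free) with payoffs (13, 19).
Now find the simultaneous Nash equilibrium.
Country A's best replies: Free→T2; Moderate→T3; High→T2.
Country B's best replies: T0→Free; T1→Moderate; T2→High; T3→High.
The unique mutual best reply is (T2, High), giving (11, 20).
Country B earns 19 sequentially versus 20 at the Nash outcome: worse off.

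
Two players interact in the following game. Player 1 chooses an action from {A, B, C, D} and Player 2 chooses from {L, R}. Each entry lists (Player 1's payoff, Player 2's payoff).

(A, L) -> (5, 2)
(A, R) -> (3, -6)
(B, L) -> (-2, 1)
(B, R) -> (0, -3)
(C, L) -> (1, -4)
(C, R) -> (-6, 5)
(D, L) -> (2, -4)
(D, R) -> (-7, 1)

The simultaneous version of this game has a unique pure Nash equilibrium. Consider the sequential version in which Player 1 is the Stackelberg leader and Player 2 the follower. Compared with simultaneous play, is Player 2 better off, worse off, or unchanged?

Solve by backward induction (Player 1 leads).
- A: Player 2 compares 2, -6 and picks L; Player 1 would get 5.
- B: Player 2 compares 1, -3 and picks L; Player 1 would get -2.
- C: Player 2 compares -4, 5 and picks R; Player 1 would get -6.
- D: Player 2 compares -4, 1 and picks R; Player 1 would get -7.
Among 5, -2, -6, -7, the best is 5 at A. Subgame-perfect outcome: (A, L) with payoffs (5, 2).
For the simultaneous game, intersect best replies.
Player 1's best replies: L→A; R→A.
Player 2's best replies: A→L; B→L; C→R; D→R.
Only (A, L) has each player best-responding; Nash payoffs (5, 2).
Player 2 earns 2 sequentially versus 2 at the Nash outcome: unchanged.

unchanged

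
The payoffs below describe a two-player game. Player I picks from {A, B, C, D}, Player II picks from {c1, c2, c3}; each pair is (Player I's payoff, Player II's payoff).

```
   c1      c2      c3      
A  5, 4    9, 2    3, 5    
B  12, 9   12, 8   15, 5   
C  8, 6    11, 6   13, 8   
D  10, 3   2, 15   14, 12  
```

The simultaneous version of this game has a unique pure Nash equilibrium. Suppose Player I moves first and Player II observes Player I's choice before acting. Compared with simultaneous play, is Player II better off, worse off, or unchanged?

worse off

Player II best-responds to each possible Player I move:
- A → Player II plays c3 (best of 4, 2, 5); Player I gets 3.
- B → Player II plays c1 (best of 9, 8, 5); Player I gets 12.
- C → Player II plays c3 (best of 6, 6, 8); Player I gets 13.
- D → Player II plays c2 (best of 3, 15, 12); Player I gets 2.
Maximizing over 3, 12, 13, 2, Player I chooses C. Subgame-perfect outcome: (C, c3) with payoffs (13, 8).
For the simultaneous game, intersect best replies.
Player I's best replies: c1→B; c2→B; c3→B.
Player II's best replies: A→c3; B→c1; C→c3; D→c2.
Only (B, c1) has each player best-responding; Nash payoffs (12, 9).
Player II earns 8 sequentially versus 9 at the Nash outcome: worse off.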